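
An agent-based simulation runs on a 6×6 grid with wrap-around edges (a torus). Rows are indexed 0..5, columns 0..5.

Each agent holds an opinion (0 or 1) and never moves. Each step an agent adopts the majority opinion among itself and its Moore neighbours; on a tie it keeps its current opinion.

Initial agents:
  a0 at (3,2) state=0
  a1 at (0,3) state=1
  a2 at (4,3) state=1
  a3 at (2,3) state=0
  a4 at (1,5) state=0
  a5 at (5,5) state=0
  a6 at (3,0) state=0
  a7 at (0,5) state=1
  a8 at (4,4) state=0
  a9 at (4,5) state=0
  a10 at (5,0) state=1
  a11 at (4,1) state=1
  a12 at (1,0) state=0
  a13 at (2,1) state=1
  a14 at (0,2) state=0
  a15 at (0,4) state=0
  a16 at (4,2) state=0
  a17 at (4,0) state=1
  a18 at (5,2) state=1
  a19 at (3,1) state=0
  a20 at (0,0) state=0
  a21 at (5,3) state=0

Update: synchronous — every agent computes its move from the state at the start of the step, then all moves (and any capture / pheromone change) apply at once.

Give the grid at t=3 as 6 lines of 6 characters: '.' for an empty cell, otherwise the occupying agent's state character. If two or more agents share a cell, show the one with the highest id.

t=1: a0@(3,2):0 a1@(0,3):0 a2@(4,3):0 a3@(2,3):0 a4@(1,5):0 a5@(5,5):0 a6@(3,0):0 a7@(0,5):0 a8@(4,4):0 a9@(4,5):0 a10@(5,0):1 a11@(4,1):1 a12@(1,0):0 a13@(2,1):0 a14@(0,2):0 a15@(0,4):0 a16@(4,2):0 a17@(4,0):0 a18@(5,2):1 a19@(3,1):0 a20@(0,0):0 a21@(5,3):0
t=2: a0@(3,2):0 a1@(0,3):0 a2@(4,3):0 a3@(2,3):0 a4@(1,5):0 a5@(5,5):0 a6@(3,0):0 a7@(0,5):0 a8@(4,4):0 a9@(4,5):0 a10@(5,0):0 a11@(4,1):0 a12@(1,0):0 a13@(2,1):0 a14@(0,2):0 a15@(0,4):0 a16@(4,2):0 a17@(4,0):0 a18@(5,2):0 a19@(3,1):0 a20@(0,0):0 a21@(5,3):0
t=3: (unchanged — steady state)

0.0000
0....0
.0.0..
000...
000000
0.00.0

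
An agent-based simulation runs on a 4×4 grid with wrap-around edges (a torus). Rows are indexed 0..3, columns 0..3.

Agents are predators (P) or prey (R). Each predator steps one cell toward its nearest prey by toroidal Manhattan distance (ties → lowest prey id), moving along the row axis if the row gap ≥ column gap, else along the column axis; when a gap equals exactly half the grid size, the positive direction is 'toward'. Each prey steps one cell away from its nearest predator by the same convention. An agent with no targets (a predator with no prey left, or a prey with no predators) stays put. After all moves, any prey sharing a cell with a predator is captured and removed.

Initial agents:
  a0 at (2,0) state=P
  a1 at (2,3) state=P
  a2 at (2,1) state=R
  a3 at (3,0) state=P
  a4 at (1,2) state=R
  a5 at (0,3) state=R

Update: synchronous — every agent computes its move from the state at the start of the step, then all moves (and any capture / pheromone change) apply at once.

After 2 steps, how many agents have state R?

t=1: a0@(2,1):P a1@(2,0):P a2@(2,2):R a3@(2,0):P a4@(0,2):R a5@(3,3):R
t=2: a0@(2,2):P a1@(2,1):P a2@(2,3):R a3@(2,1):P a4@(3,2):R a5@(0,3):R

3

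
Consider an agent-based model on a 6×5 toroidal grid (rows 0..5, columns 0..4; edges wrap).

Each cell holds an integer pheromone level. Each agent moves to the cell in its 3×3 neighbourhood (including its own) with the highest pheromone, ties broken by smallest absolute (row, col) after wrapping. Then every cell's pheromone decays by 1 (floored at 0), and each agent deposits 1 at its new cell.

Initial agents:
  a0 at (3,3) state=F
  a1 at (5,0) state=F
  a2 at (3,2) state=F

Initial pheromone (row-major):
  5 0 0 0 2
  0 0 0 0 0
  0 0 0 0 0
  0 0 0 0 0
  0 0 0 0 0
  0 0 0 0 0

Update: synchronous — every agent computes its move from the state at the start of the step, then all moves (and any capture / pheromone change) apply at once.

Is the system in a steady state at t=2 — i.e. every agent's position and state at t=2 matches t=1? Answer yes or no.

t=1: a0@(2,2) a1@(0,0) a2@(2,1) | pheromone: 5 0 0 0 1 / 0 0 0 0 0 / 0 1 1 0 0 / 0 0 0 0 0 / 0 0 0 0 0 / 0 0 0 0 0
t=2: a0@(2,1) a1@(0,0) a2@(2,1) | pheromone: 5 0 0 0 0 / 0 0 0 0 0 / 0 2 0 0 0 / 0 0 0 0 0 / 0 0 0 0 0 / 0 0 0 0 0

no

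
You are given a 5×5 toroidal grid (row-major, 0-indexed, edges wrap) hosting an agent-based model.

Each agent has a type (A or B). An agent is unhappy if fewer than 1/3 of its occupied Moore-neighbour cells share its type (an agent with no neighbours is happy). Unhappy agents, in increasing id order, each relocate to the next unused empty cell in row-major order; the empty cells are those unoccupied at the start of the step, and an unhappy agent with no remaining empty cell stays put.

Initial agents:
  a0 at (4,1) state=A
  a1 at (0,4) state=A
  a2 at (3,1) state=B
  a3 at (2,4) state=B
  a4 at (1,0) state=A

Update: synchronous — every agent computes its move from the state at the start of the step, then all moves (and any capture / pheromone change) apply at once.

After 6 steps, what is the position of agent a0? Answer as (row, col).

t=1: a0@(0,0):A a1@(0,4):A a2@(0,1):B a3@(0,2):B a4@(1,0):A
t=2: (unchanged — steady state)

(0, 0)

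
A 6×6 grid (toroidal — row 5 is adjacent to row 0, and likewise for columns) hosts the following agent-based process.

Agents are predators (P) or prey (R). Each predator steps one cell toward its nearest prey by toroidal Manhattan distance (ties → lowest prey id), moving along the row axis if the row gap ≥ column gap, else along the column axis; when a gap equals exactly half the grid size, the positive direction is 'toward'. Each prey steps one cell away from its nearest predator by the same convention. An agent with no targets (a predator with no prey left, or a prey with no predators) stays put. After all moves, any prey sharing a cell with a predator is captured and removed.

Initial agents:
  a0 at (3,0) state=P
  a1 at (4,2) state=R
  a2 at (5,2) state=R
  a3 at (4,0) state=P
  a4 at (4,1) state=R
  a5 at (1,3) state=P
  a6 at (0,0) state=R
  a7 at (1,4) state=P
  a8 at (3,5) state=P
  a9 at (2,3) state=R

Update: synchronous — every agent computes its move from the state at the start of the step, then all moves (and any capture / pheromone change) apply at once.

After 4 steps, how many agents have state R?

3

t=1: a0@(4,0):P a1@(4,3):R a2@(5,3):R a3@(4,1):P a4@(4,2):R a5@(2,3):P a6@(1,0):R a7@(2,4):P a8@(3,0):P a9@(3,3):R
t=2: a0@(4,1):P a1@(4,4):R a2@(5,4):R a3@(4,2):P a4@(4,3):R a5@(3,3):P a6@(0,0):R a7@(3,4):P a8@(2,0):P a9@(4,3):R
t=3: a0@(4,2):P a1@(5,4):R a2@(0,4):R a3@(4,3):P a5@(4,3):P a6@(5,0):R a7@(4,4):P a8@(1,0):P
t=4: a0@(4,3):P a1@(0,4):R a2@(1,4):R a3@(5,3):P a5@(5,3):P a6@(4,0):R a7@(5,4):P a8@(0,0):P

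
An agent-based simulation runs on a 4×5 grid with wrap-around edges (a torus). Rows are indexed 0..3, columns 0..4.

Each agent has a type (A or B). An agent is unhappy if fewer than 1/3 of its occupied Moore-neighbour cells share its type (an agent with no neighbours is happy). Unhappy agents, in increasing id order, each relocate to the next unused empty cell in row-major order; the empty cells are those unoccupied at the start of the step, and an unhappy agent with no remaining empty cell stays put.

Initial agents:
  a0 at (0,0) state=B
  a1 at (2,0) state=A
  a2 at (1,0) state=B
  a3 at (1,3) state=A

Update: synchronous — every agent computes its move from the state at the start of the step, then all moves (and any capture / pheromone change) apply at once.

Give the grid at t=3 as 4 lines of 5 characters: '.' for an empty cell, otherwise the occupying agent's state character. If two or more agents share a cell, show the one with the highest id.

t=1: a0@(0,0):B a1@(0,1):A a2@(1,0):B a3@(1,3):A
t=2: a0@(0,0):B a1@(0,2):A a2@(1,0):B a3@(1,3):A
t=3: (unchanged — steady state)

B.A..
B..A.
.....
.....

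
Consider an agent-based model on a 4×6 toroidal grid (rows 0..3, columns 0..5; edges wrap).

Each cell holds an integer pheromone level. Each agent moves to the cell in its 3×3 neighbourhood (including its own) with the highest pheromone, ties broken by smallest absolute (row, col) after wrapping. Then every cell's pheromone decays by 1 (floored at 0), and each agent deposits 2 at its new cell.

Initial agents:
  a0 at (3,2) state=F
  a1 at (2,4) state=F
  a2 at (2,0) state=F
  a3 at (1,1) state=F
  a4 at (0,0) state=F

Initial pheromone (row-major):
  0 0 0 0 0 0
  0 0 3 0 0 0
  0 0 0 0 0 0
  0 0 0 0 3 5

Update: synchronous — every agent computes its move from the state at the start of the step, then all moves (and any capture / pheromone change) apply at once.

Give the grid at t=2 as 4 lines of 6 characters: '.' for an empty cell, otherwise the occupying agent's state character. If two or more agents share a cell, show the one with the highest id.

......
..F...
......
.....F

t=1: a0@(0,1) a1@(3,5) a2@(3,5) a3@(1,2) a4@(3,5) | pheromone: 0 2 0 0 0 0 / 0 0 4 0 0 0 / 0 0 0 0 0 0 / 0 0 0 0 2 10
t=2: a0@(1,2) a1@(3,5) a2@(3,5) a3@(1,2) a4@(3,5) | pheromone: 0 1 0 0 0 0 / 0 0 7 0 0 0 / 0 0 0 0 0 0 / 0 0 0 0 1 15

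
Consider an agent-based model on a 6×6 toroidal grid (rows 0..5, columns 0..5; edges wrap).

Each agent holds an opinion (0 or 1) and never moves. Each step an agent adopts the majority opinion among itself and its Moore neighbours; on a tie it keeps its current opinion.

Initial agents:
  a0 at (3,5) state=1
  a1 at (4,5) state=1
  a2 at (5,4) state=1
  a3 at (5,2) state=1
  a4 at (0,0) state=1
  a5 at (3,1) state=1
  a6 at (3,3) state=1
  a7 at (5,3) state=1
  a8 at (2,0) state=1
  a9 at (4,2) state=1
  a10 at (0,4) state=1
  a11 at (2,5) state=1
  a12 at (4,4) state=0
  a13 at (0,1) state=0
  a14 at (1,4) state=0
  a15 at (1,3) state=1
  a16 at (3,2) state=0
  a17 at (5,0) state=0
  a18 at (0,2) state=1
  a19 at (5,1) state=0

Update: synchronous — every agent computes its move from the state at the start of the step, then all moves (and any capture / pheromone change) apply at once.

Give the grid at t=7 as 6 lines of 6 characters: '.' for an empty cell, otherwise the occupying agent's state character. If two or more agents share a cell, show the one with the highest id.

001.1.
...11.
1....1
.111.1
..1.11
01111.

t=1: a0@(3,5):1 a1@(4,5):1 a2@(5,4):1 a3@(5,2):1 a4@(0,0):0 a5@(3,1):1 a6@(3,3):1 a7@(5,3):1 a8@(2,0):1 a9@(4,2):1 a10@(0,4):1 a11@(2,5):1 a12@(4,4):1 a13@(0,1):0 a14@(1,4):1 a15@(1,3):1 a16@(3,2):1 a17@(5,0):0 a18@(0,2):1 a19@(5,1):1
t=2: (unchanged — steady state)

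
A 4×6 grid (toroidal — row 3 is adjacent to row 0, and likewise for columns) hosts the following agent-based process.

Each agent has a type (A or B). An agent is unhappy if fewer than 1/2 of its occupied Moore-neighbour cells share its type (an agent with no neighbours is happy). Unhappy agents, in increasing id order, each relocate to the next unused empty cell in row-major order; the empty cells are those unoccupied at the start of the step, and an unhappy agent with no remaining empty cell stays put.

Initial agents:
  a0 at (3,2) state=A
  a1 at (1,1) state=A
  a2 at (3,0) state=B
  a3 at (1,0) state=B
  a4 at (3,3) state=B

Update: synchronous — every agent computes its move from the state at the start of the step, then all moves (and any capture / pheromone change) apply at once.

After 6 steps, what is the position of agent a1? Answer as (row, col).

t=1: a0@(0,0):A a1@(0,1):A a2@(3,0):B a3@(0,2):B a4@(0,3):B
t=2: a0@(0,0):A a1@(0,4):A a2@(0,5):B a3@(0,2):B a4@(0,3):B
t=3: a0@(0,1):A a1@(1,0):A a2@(1,1):B a3@(0,2):B a4@(0,3):B
t=4: a0@(0,0):A a1@(1,0):A a2@(0,4):B a3@(0,2):B a4@(0,3):B
t=5: (unchanged — steady state)

(1, 0)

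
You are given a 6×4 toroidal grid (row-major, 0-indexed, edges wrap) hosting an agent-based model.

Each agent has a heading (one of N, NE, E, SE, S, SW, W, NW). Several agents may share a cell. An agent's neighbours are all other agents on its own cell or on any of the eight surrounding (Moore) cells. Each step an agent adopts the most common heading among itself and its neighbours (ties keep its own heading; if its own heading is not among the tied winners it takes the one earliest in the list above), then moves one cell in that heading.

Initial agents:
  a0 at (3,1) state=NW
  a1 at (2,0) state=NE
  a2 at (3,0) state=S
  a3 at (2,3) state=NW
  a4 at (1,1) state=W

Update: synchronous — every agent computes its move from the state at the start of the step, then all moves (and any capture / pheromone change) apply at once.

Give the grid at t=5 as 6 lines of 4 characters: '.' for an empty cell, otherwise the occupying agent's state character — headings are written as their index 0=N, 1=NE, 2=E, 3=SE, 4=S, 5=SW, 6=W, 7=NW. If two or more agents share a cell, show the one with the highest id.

t=1: a0@(2,0):NW a1@(1,3):NW a2@(2,3):NW a3@(1,2):NW a4@(1,0):W
t=2: a0@(1,3):NW a1@(0,2):NW a2@(1,2):NW a3@(0,1):NW a4@(0,3):NW
t=3: a0@(0,2):NW a1@(5,1):NW a2@(0,1):NW a3@(5,0):NW a4@(5,2):NW
t=4: a0@(5,1):NW a1@(4,0):NW a2@(5,0):NW a3@(4,3):NW a4@(4,1):NW
t=5: a0@(4,0):NW a1@(3,3):NW a2@(4,3):NW a3@(3,2):NW a4@(3,0):NW

....
....
....
7.77
7..7
....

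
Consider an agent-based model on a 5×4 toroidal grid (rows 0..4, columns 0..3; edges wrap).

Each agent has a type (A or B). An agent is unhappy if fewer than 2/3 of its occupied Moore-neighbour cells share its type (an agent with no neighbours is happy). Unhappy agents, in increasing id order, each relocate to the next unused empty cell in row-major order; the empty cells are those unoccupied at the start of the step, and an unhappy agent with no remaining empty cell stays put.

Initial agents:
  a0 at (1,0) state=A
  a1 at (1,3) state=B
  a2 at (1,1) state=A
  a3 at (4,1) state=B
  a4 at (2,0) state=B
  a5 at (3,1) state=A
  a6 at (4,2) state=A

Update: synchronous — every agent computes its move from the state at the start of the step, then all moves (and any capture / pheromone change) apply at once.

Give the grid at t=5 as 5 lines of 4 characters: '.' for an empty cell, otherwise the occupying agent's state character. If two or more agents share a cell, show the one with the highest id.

ABAB
..B.
.AA.
....
....

t=1: a0@(0,0):A a1@(0,1):B a2@(0,2):A a3@(0,3):B a4@(1,2):B a5@(2,1):A a6@(2,2):A
t=2: a0@(1,0):A a1@(1,1):B a2@(1,3):A a3@(2,0):B a4@(2,3):B a5@(3,0):A a6@(3,1):A
t=3: a0@(0,0):A a1@(0,1):B a2@(0,2):A a3@(0,3):B a4@(1,2):B a5@(2,1):A a6@(2,2):A
t=4: a0@(1,0):A a1@(1,1):B a2@(1,3):A a3@(2,0):B a4@(2,3):B a5@(3,0):A a6@(3,1):A
t=5: a0@(0,0):A a1@(0,1):B a2@(0,2):A a3@(0,3):B a4@(1,2):B a5@(2,1):A a6@(2,2):A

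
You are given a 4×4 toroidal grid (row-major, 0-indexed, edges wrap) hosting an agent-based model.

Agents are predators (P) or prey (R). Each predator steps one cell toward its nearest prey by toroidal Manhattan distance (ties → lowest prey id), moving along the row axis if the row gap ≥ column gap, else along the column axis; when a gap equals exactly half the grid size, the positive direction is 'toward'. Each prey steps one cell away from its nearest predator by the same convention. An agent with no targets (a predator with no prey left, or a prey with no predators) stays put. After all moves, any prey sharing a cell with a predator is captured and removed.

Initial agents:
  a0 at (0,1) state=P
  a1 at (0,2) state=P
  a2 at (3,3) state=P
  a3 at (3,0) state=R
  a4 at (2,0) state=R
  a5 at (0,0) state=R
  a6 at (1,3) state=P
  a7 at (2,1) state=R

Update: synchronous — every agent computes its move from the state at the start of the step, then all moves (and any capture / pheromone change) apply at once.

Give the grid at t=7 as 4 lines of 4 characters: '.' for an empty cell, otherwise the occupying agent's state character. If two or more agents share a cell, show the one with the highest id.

....
....
P..P
RR.R

t=1: a0@(0,0):P a1@(0,3):P a2@(3,0):P a3@(3,1):R a4@(1,0):R a6@(2,3):P a7@(1,1):R
t=2: a0@(1,0):P a1@(1,3):P a2@(3,1):P a3@(3,2):R a4@(2,0):R a6@(1,3):P a7@(2,1):R
t=3: a0@(2,0):P a1@(2,3):P a2@(3,2):P a3@(3,3):R a4@(3,0):R a6@(2,3):P a7@(1,1):R
t=4: a0@(3,0):P a1@(3,3):P a2@(3,3):P a3@(0,3):R a4@(0,0):R a6@(3,3):P a7@(0,1):R
t=5: a0@(0,0):P a1@(0,3):P a2@(0,3):P a3@(1,3):R a4@(1,0):R a6@(0,3):P a7@(1,1):R
t=6: a0@(1,0):P a1@(1,3):P a2@(1,3):P a3@(2,3):R a4@(2,0):R a6@(1,3):P a7@(2,1):R
t=7: a0@(2,0):P a1@(2,3):P a2@(2,3):P a3@(3,3):R a4@(3,0):R a6@(2,3):P a7@(3,1):R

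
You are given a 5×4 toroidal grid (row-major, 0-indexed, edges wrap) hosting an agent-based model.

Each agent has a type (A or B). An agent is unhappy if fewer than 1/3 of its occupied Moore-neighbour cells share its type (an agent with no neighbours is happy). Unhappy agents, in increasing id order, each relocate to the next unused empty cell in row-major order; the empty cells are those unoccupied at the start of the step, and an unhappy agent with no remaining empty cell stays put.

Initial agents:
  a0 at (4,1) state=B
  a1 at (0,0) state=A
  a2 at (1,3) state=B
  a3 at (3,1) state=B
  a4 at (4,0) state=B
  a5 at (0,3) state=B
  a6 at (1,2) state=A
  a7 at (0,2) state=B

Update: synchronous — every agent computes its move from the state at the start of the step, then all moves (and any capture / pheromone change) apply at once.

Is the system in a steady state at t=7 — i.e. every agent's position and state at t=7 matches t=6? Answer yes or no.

no

t=1: a0@(4,1):B a1@(0,1):A a2@(1,3):B a3@(3,1):B a4@(4,0):B a5@(0,3):B a6@(1,0):A a7@(0,2):B
t=2: a0@(4,1):B a1@(0,0):A a2@(1,3):B a3@(3,1):B a4@(4,0):B a5@(0,3):B a6@(1,0):A a7@(0,2):B
t=3: a0@(4,1):B a1@(0,1):A a2@(1,3):B a3@(3,1):B a4@(4,0):B a5@(0,3):B a6@(1,0):A a7@(0,2):B
t=4: a0@(4,1):B a1@(0,0):A a2@(1,3):B a3@(3,1):B a4@(4,0):B a5@(0,3):B a6@(1,0):A a7@(0,2):B
t=5: a0@(4,1):B a1@(0,1):A a2@(1,3):B a3@(3,1):B a4@(4,0):B a5@(0,3):B a6@(1,0):A a7@(0,2):B
t=6: a0@(4,1):B a1@(0,0):A a2@(1,3):B a3@(3,1):B a4@(4,0):B a5@(0,3):B a6@(1,0):A a7@(0,2):B
t=7: a0@(4,1):B a1@(0,1):A a2@(1,3):B a3@(3,1):B a4@(4,0):B a5@(0,3):B a6@(1,0):A a7@(0,2):B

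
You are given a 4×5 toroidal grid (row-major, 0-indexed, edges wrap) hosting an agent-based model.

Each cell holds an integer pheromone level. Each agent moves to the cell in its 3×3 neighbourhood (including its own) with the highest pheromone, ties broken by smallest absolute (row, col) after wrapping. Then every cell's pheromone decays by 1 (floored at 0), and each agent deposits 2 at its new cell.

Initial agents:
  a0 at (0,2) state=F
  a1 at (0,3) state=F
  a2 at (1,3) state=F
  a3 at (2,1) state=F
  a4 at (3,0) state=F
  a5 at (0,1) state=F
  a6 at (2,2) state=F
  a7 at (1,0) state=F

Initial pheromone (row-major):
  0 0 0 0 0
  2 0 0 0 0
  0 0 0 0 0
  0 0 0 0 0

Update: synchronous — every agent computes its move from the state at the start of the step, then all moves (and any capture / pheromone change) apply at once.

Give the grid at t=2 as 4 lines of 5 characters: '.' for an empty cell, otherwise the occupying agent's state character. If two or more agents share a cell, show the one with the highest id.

..F..
F....
.....
.....

t=1: a0@(0,1) a1@(0,2) a2@(0,2) a3@(1,0) a4@(0,0) a5@(1,0) a6@(1,1) a7@(1,0) | pheromone: 2 2 4 0 0 / 7 2 0 0 0 / 0 0 0 0 0 / 0 0 0 0 0
t=2: a0@(1,0) a1@(0,2) a2@(0,2) a3@(1,0) a4@(1,0) a5@(1,0) a6@(1,0) a7@(1,0) | pheromone: 1 1 7 0 0 / 18 1 0 0 0 / 0 0 0 0 0 / 0 0 0 0 0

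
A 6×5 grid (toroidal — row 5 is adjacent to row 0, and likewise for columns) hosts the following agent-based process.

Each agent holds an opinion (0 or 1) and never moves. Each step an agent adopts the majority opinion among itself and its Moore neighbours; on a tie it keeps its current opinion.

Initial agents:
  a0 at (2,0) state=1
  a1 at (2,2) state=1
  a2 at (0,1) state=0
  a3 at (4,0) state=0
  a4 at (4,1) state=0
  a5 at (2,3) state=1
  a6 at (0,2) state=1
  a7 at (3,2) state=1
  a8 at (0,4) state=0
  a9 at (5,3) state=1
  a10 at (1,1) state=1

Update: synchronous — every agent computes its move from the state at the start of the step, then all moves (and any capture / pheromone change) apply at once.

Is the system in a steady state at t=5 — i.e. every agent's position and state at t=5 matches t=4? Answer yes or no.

yes

t=1: a0@(2,0):1 a1@(2,2):1 a2@(0,1):1 a3@(4,0):0 a4@(4,1):0 a5@(2,3):1 a6@(0,2):1 a7@(3,2):1 a8@(0,4):0 a9@(5,3):1 a10@(1,1):1
t=2: (unchanged — steady state)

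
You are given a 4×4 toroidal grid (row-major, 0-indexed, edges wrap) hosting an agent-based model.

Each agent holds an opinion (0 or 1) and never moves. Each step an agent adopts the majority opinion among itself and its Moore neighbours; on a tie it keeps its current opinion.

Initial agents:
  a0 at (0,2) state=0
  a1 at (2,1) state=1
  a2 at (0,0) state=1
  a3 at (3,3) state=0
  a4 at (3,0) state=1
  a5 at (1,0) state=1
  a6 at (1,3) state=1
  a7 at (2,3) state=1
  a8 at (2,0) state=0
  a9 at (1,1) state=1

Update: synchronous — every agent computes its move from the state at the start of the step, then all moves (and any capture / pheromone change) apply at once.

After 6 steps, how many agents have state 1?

t=1: a0@(0,2):0 a1@(2,1):1 a2@(0,0):1 a3@(3,3):0 a4@(3,0):1 a5@(1,0):1 a6@(1,3):1 a7@(2,3):1 a8@(2,0):1 a9@(1,1):1
t=2: a0@(0,2):0 a1@(2,1):1 a2@(0,0):1 a3@(3,3):1 a4@(3,0):1 a5@(1,0):1 a6@(1,3):1 a7@(2,3):1 a8@(2,0):1 a9@(1,1):1
t=3: a0@(0,2):1 a1@(2,1):1 a2@(0,0):1 a3@(3,3):1 a4@(3,0):1 a5@(1,0):1 a6@(1,3):1 a7@(2,3):1 a8@(2,0):1 a9@(1,1):1
t=4: (unchanged — steady state)

10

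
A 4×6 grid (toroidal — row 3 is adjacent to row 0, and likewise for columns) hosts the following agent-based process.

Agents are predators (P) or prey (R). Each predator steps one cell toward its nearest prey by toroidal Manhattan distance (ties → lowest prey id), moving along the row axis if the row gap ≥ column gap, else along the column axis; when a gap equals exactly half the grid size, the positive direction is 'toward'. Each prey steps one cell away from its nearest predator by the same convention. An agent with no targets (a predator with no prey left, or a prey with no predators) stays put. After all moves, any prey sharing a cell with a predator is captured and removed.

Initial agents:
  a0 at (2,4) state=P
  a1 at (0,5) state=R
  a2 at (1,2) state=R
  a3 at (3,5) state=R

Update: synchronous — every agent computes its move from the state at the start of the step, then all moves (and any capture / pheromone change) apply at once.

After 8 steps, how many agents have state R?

3

t=1: a0@(3,4):P a1@(3,5):R a2@(1,1):R a3@(0,5):R
t=2: a0@(3,5):P a1@(3,0):R a2@(1,0):R a3@(1,5):R
t=3: a0@(3,0):P a1@(3,1):R a2@(0,0):R a3@(0,5):R
t=4: a0@(3,1):P a1@(3,2):R a2@(1,0):R a3@(1,5):R
t=5: a0@(3,2):P a1@(3,3):R a2@(0,0):R a3@(0,5):R
t=6: a0@(3,3):P a1@(3,4):R a2@(0,5):R a3@(0,4):R
t=7: a0@(3,4):P a1@(3,5):R a2@(0,0):R a3@(1,4):R
t=8: a0@(3,5):P a1@(3,0):R a2@(0,1):R a3@(0,4):R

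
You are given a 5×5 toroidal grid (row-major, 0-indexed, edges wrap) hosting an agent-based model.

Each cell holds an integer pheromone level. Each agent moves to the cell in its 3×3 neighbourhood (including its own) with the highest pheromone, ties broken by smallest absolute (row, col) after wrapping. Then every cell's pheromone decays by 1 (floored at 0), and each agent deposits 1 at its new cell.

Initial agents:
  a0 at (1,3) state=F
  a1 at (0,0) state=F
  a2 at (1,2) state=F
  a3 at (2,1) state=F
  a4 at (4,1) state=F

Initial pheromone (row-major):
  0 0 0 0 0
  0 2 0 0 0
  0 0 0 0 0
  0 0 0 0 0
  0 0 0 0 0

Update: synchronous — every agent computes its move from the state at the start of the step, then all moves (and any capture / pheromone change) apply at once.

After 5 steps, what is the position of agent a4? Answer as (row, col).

(1, 1)

t=1: a0@(0,2) a1@(1,1) a2@(1,1) a3@(1,1) a4@(0,0) | pheromone: 1 0 1 0 0 / 0 4 0 0 0 / 0 0 0 0 0 / 0 0 0 0 0 / 0 0 0 0 0
t=2: a0@(1,1) a1@(1,1) a2@(1,1) a3@(1,1) a4@(1,1) | pheromone: 0 0 0 0 0 / 0 8 0 0 0 / 0 0 0 0 0 / 0 0 0 0 0 / 0 0 0 0 0
t=3: a0@(1,1) a1@(1,1) a2@(1,1) a3@(1,1) a4@(1,1) | pheromone: 0 0 0 0 0 / 0 12 0 0 0 / 0 0 0 0 0 / 0 0 0 0 0 / 0 0 0 0 0
t=4: a0@(1,1) a1@(1,1) a2@(1,1) a3@(1,1) a4@(1,1) | pheromone: 0 0 0 0 0 / 0 16 0 0 0 / 0 0 0 0 0 / 0 0 0 0 0 / 0 0 0 0 0
t=5: a0@(1,1) a1@(1,1) a2@(1,1) a3@(1,1) a4@(1,1) | pheromone: 0 0 0 0 0 / 0 20 0 0 0 / 0 0 0 0 0 / 0 0 0 0 0 / 0 0 0 0 0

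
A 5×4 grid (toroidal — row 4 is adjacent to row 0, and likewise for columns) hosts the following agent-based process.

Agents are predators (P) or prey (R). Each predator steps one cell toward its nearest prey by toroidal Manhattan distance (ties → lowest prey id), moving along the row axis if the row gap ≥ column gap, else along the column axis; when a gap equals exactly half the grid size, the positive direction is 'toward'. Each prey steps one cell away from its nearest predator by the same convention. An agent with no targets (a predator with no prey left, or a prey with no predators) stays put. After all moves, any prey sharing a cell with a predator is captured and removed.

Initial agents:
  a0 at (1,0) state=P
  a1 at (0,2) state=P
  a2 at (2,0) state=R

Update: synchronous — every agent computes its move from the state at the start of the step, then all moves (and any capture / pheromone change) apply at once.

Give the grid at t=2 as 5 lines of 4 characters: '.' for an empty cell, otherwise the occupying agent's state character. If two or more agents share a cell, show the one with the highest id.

....
....
..P.
P...
R...

t=1: a0@(2,0):P a1@(1,2):P a2@(3,0):R
t=2: a0@(3,0):P a1@(2,2):P a2@(4,0):R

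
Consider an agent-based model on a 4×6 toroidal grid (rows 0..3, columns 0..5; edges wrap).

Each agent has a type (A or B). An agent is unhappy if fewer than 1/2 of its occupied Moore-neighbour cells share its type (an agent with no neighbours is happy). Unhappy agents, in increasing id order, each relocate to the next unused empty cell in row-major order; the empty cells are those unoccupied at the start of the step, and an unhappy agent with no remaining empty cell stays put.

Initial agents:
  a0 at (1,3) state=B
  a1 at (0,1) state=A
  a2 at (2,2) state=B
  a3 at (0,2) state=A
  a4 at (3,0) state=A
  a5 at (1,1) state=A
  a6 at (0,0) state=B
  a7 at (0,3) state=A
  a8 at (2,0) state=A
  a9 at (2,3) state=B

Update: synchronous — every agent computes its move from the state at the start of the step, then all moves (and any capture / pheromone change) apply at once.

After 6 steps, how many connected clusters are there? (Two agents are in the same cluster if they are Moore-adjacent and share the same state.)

2

t=1: a0@(1,3):B a1@(0,1):A a2@(2,2):B a3@(0,2):A a4@(3,0):A a5@(1,1):A a6@(0,4):B a7@(0,3):A a8@(2,0):A a9@(2,3):B
t=2: a0@(1,3):B a1@(0,1):A a2@(2,2):B a3@(0,2):A a4@(3,0):A a5@(1,1):A a6@(0,4):B a7@(0,0):A a8@(2,0):A a9@(2,3):B
t=3: (unchanged — steady state)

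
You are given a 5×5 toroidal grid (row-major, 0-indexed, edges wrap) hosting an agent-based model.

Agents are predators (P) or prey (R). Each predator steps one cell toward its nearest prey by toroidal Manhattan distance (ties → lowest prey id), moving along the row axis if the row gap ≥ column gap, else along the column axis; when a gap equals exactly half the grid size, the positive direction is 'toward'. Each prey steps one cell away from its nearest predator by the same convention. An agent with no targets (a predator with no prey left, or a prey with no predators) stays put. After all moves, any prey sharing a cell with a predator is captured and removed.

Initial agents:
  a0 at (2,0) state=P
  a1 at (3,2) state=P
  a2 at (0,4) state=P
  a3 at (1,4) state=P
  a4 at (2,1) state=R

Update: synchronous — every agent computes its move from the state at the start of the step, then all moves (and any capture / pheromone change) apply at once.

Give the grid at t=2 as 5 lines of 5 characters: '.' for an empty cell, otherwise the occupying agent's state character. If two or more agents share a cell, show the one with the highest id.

t=1: a0@(2,1):P a1@(2,2):P a2@(1,4):P a3@(1,0):P
t=2: (unchanged — steady state)

.....
P...P
.PP..
.....
.....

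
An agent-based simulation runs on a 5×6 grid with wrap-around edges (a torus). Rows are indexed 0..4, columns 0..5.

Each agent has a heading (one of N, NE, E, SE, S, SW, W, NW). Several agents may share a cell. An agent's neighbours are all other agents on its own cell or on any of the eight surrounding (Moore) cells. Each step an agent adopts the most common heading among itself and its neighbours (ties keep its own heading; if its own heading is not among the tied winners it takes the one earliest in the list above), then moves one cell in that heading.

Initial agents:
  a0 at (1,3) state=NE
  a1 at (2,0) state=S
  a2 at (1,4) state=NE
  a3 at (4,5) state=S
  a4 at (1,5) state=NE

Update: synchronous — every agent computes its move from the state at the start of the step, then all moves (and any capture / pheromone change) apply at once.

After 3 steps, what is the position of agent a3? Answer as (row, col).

(3, 1)

t=1: a0@(0,4):NE a1@(3,0):S a2@(0,5):NE a3@(0,5):S a4@(0,0):NE
t=2: a0@(4,5):NE a1@(4,0):S a2@(4,0):NE a3@(4,0):NE a4@(4,1):NE
t=3: a0@(3,0):NE a1@(3,1):NE a2@(3,1):NE a3@(3,1):NE a4@(3,2):NE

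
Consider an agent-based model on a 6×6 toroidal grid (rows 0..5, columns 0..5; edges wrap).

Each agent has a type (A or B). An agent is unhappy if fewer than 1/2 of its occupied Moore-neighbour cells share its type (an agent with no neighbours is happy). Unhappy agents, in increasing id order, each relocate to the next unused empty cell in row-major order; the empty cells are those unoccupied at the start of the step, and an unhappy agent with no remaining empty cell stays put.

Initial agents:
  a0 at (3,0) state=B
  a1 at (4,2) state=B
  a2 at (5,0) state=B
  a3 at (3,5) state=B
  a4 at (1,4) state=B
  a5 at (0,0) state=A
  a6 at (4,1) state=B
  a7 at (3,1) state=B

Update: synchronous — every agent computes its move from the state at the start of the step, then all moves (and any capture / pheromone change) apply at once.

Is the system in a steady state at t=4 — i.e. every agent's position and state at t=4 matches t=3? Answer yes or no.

t=1: a0@(3,0):B a1@(4,2):B a2@(5,0):B a3@(3,5):B a4@(1,4):B a5@(0,1):A a6@(4,1):B a7@(3,1):B
t=2: a0@(3,0):B a1@(4,2):B a2@(5,0):B a3@(3,5):B a4@(1,4):B a5@(0,0):A a6@(4,1):B a7@(3,1):B
t=3: a0@(3,0):B a1@(4,2):B a2@(5,0):B a3@(3,5):B a4@(1,4):B a5@(0,1):A a6@(4,1):B a7@(3,1):B
t=4: a0@(3,0):B a1@(4,2):B a2@(5,0):B a3@(3,5):B a4@(1,4):B a5@(0,0):A a6@(4,1):B a7@(3,1):B

no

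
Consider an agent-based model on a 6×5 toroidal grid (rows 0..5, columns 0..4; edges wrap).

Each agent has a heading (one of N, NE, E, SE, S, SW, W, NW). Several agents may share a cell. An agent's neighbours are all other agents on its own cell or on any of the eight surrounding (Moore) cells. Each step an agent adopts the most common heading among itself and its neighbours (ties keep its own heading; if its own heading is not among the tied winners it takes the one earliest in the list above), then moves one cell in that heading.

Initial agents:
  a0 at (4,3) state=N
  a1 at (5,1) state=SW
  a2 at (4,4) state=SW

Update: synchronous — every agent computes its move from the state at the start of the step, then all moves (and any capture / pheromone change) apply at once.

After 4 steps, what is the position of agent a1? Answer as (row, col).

(3, 2)

t=1: a0@(3,3):N a1@(0,0):SW a2@(5,3):SW
t=2: a0@(2,3):N a1@(1,4):SW a2@(0,2):SW
t=3: a0@(1,3):N a1@(2,3):SW a2@(1,1):SW
t=4: a0@(0,3):N a1@(3,2):SW a2@(2,0):SW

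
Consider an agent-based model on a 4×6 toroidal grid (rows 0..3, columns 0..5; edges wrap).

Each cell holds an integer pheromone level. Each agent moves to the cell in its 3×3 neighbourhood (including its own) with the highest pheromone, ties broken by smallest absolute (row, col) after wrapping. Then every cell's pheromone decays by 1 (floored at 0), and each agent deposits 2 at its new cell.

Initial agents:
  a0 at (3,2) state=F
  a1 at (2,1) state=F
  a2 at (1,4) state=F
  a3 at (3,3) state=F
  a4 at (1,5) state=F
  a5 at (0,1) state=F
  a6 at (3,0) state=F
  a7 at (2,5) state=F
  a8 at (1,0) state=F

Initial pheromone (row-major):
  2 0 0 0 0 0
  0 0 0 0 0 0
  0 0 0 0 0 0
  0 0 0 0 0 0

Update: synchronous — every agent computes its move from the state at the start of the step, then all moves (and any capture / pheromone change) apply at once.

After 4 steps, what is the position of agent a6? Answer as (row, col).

t=1: a0@(0,1) a1@(1,0) a2@(0,3) a3@(0,2) a4@(0,0) a5@(0,0) a6@(0,0) a7@(1,0) a8@(0,0) | pheromone: 9 2 2 2 0 0 / 4 0 0 0 0 0 / 0 0 0 0 0 0 / 0 0 0 0 0 0
t=2: a0@(0,0) a1@(0,0) a2@(0,2) a3@(0,1) a4@(0,0) a5@(0,0) a6@(0,0) a7@(0,0) a8@(0,0) | pheromone: 22 3 3 1 0 0 / 3 0 0 0 0 0 / 0 0 0 0 0 0 / 0 0 0 0 0 0
t=3: a0@(0,0) a1@(0,0) a2@(0,1) a3@(0,0) a4@(0,0) a5@(0,0) a6@(0,0) a7@(0,0) a8@(0,0) | pheromone: 37 4 2 0 0 0 / 2 0 0 0 0 0 / 0 0 0 0 0 0 / 0 0 0 0 0 0
t=4: a0@(0,0) a1@(0,0) a2@(0,0) a3@(0,0) a4@(0,0) a5@(0,0) a6@(0,0) a7@(0,0) a8@(0,0) | pheromone: 54 3 1 0 0 0 / 1 0 0 0 0 0 / 0 0 0 0 0 0 / 0 0 0 0 0 0

(0, 0)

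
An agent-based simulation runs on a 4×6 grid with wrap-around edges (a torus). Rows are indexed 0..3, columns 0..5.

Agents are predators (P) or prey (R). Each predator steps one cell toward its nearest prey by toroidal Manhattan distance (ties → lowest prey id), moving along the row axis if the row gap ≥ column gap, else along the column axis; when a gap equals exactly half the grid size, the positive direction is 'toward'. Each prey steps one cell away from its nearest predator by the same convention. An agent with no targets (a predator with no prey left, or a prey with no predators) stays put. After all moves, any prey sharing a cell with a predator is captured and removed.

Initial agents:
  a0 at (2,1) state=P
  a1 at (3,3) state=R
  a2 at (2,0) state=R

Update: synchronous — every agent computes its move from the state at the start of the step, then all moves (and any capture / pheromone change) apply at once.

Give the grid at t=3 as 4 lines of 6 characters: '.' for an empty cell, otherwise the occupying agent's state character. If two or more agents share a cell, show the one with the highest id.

t=1: a0@(2,0):P a1@(3,4):R a2@(2,5):R
t=2: a0@(2,5):P a1@(3,3):R a2@(2,4):R
t=3: a0@(2,4):P a1@(3,2):R a2@(2,3):R

......
......
...RP.
..R...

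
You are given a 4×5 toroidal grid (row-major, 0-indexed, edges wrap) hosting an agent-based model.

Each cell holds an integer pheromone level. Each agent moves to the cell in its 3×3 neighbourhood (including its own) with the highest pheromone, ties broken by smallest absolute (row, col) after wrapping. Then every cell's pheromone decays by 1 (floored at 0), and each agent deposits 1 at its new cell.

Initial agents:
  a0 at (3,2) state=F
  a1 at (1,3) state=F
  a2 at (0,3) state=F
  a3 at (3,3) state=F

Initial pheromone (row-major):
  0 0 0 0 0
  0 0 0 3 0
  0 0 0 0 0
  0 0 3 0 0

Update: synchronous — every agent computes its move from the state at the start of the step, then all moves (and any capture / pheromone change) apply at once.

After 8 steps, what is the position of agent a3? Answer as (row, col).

(3, 2)

t=1: a0@(3,2) a1@(1,3) a2@(1,3) a3@(3,2) | pheromone: 0 0 0 0 0 / 0 0 0 4 0 / 0 0 0 0 0 / 0 0 4 0 0
t=2: a0@(3,2) a1@(1,3) a2@(1,3) a3@(3,2) | pheromone: 0 0 0 0 0 / 0 0 0 5 0 / 0 0 0 0 0 / 0 0 5 0 0
t=3: a0@(3,2) a1@(1,3) a2@(1,3) a3@(3,2) | pheromone: 0 0 0 0 0 / 0 0 0 6 0 / 0 0 0 0 0 / 0 0 6 0 0
t=4: a0@(3,2) a1@(1,3) a2@(1,3) a3@(3,2) | pheromone: 0 0 0 0 0 / 0 0 0 7 0 / 0 0 0 0 0 / 0 0 7 0 0
t=5: a0@(3,2) a1@(1,3) a2@(1,3) a3@(3,2) | pheromone: 0 0 0 0 0 / 0 0 0 8 0 / 0 0 0 0 0 / 0 0 8 0 0
t=6: a0@(3,2) a1@(1,3) a2@(1,3) a3@(3,2) | pheromone: 0 0 0 0 0 / 0 0 0 9 0 / 0 0 0 0 0 / 0 0 9 0 0
t=7: a0@(3,2) a1@(1,3) a2@(1,3) a3@(3,2) | pheromone: 0 0 0 0 0 / 0 0 0 10 0 / 0 0 0 0 0 / 0 0 10 0 0
t=8: a0@(3,2) a1@(1,3) a2@(1,3) a3@(3,2) | pheromone: 0 0 0 0 0 / 0 0 0 11 0 / 0 0 0 0 0 / 0 0 11 0 0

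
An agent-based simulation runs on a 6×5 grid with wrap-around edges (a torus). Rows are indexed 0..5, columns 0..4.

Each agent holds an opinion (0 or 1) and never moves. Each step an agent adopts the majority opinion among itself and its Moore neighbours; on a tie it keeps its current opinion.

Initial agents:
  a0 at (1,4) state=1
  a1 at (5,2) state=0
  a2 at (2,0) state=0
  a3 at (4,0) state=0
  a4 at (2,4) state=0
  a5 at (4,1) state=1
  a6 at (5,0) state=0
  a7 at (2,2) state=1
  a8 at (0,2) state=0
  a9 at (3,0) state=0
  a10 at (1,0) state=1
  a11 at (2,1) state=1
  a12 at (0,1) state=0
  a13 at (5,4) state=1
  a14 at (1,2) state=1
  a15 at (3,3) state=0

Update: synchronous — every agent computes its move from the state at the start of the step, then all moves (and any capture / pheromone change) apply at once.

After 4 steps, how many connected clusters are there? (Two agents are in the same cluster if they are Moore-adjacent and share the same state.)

t=1: a0@(1,4):1 a1@(5,2):0 a2@(2,0):0 a3@(4,0):0 a4@(2,4):0 a5@(4,1):0 a6@(5,0):0 a7@(2,2):1 a8@(0,2):0 a9@(3,0):0 a10@(1,0):1 a11@(2,1):1 a12@(0,1):0 a13@(5,4):0 a14@(1,2):1 a15@(3,3):0
t=2: (unchanged — steady state)

2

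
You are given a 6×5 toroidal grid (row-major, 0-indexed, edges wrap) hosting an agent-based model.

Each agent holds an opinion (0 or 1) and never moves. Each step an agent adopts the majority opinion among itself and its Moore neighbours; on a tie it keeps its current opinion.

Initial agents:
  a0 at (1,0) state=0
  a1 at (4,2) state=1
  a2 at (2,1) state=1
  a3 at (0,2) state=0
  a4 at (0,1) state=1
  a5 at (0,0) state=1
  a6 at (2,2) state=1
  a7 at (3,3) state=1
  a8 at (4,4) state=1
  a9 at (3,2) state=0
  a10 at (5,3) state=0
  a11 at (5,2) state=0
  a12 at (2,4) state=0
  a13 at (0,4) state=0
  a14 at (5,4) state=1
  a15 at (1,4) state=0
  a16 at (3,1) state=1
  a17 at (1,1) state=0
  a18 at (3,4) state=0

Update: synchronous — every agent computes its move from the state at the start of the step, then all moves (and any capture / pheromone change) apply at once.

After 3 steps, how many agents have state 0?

t=1: a0@(1,0):0 a1@(4,2):1 a2@(2,1):1 a3@(0,2):0 a4@(0,1):0 a5@(0,0):0 a6@(2,2):1 a7@(3,3):1 a8@(4,4):1 a9@(3,2):1 a10@(5,3):0 a11@(5,2):0 a12@(2,4):0 a13@(0,4):0 a14@(5,4):1 a15@(1,4):0 a16@(3,1):1 a17@(1,1):1 a18@(3,4):0
t=2: a0@(1,0):0 a1@(4,2):1 a2@(2,1):1 a3@(0,2):0 a4@(0,1):0 a5@(0,0):0 a6@(2,2):1 a7@(3,3):1 a8@(4,4):1 a9@(3,2):1 a10@(5,3):0 a11@(5,2):0 a12@(2,4):0 a13@(0,4):0 a14@(5,4):0 a15@(1,4):0 a16@(3,1):1 a17@(1,1):0 a18@(3,4):0
t=3: a0@(1,0):0 a1@(4,2):1 a2@(2,1):1 a3@(0,2):0 a4@(0,1):0 a5@(0,0):0 a6@(2,2):1 a7@(3,3):1 a8@(4,4):0 a9@(3,2):1 a10@(5,3):0 a11@(5,2):0 a12@(2,4):0 a13@(0,4):0 a14@(5,4):0 a15@(1,4):0 a16@(3,1):1 a17@(1,1):0 a18@(3,4):0

13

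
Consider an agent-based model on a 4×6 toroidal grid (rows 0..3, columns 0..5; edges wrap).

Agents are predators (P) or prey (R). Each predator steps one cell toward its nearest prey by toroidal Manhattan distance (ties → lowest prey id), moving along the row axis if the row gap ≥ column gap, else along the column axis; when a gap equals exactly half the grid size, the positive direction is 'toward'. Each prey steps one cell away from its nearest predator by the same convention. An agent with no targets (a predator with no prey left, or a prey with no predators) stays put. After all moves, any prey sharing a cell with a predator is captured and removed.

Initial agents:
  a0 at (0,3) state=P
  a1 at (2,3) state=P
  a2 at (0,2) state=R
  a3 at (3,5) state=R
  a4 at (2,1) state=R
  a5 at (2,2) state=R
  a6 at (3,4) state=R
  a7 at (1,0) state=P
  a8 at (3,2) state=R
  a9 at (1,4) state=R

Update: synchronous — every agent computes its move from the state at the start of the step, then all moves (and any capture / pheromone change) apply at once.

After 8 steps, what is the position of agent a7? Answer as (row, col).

(0, 1)

t=1: a0@(0,2):P a1@(2,2):P a2@(0,1):R a3@(3,0):R a5@(2,1):R a6@(2,4):R a7@(2,0):P a9@(2,4):R
t=2: a0@(0,1):P a1@(2,1):P a2@(0,0):R a3@(0,0):R a5@(2,0):R a6@(2,5):R a7@(3,0):P a9@(2,5):R
t=3: a0@(0,0):P a1@(2,0):P a2@(0,5):R a3@(0,5):R a5@(2,5):R a6@(2,4):R a7@(0,0):P a9@(2,4):R
t=4: a0@(0,5):P a1@(2,5):P a2@(0,4):R a3@(0,4):R a5@(2,4):R a6@(2,3):R a7@(0,5):P a9@(2,3):R
t=5: a0@(0,4):P a1@(2,4):P a2@(0,3):R a3@(0,3):R a5@(2,3):R a6@(2,2):R a7@(0,4):P a9@(2,2):R
t=6: a0@(0,3):P a1@(2,3):P a2@(0,2):R a3@(0,2):R a5@(2,2):R a6@(2,1):R a7@(0,3):P a9@(2,1):R
t=7: a0@(0,2):P a1@(2,2):P a2@(0,1):R a3@(0,1):R a5@(2,1):R a6@(2,0):R a7@(0,2):P a9@(2,0):R
t=8: a0@(0,1):P a1@(2,1):P a2@(0,0):R a3@(0,0):R a5@(2,0):R a6@(2,5):R a7@(0,1):P a9@(2,5):R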